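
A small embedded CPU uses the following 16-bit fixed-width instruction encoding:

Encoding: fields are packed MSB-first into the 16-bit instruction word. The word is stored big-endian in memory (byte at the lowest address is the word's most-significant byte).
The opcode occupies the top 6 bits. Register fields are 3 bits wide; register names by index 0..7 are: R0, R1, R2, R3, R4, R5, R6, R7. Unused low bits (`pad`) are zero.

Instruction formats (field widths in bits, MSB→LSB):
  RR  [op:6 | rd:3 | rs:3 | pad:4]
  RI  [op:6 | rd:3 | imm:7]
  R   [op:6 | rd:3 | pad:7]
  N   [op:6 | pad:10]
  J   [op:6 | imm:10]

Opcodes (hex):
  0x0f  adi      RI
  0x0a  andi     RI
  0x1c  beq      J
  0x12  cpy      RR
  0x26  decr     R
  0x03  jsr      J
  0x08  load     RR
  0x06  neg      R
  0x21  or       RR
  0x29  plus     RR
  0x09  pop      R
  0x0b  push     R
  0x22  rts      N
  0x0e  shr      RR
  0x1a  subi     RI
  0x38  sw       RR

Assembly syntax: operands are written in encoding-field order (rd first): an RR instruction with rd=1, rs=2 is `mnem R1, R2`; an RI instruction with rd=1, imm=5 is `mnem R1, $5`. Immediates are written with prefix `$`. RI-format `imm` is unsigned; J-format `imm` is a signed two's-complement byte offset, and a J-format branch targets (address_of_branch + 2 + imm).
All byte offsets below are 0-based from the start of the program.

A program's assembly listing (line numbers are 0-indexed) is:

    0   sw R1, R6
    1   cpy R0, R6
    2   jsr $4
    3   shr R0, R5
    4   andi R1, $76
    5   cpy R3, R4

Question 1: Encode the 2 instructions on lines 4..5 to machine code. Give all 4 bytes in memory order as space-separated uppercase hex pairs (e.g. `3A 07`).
line 4 (andi): pack op=0xa:6|rd=1:3|imm=76:7 = 0x28cc; big→ 28 cc
line 5 (cpy): pack op=0x12:6|rd=3:3|rs=4:3|pad=0:4 = 0x49c0; big→ 49 c0

28 CC 49 C0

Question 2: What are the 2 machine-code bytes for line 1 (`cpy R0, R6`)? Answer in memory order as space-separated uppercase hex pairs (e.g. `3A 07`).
L1: cpy op=0x12:6|rd=0:3|rs=6:3|pad=0:4 ⇒ 0x4860 ⇒ big 48 60

48 60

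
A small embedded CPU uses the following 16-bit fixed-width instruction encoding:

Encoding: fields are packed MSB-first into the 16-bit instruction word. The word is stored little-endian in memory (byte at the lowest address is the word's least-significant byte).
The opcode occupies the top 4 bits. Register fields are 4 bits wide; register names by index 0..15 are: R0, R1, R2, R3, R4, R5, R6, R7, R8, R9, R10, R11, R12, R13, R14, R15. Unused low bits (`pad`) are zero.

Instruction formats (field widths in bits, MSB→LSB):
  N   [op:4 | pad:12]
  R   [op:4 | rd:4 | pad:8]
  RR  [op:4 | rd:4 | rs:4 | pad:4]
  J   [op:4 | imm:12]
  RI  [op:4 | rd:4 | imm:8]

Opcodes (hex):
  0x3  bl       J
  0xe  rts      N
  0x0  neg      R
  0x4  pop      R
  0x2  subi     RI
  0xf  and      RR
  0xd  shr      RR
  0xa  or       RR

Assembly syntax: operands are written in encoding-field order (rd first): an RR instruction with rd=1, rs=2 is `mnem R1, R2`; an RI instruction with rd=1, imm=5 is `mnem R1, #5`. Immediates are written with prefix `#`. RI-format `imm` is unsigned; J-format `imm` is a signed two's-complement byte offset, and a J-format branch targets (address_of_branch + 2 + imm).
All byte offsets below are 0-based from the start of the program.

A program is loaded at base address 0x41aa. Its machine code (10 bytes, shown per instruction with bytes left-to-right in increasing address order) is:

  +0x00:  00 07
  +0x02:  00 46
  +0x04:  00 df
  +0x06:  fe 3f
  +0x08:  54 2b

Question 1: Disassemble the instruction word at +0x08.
subi R11, #84

off 0x08: read 54 2b as little → 0x2b54
  opcode bits[15:12]=0x2: subi/RI
  rd: (w>>8)&0xf=0xb → R11
  imm: (w>>0)&0xff=0x54 → #84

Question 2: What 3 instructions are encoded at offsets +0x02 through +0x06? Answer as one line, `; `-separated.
+0x02: 00 46 ⇒ word 0x4600 (little)
  opcode bits[15:12]=0x4: pop/R
  [11:8] rd=6 = R6
+0x04: 00 df ⇒ word 0xdf00 (little)
  opcode bits[15:12]=0xd: shr/RR
  [11:8] rd=15 = R15
  [7:4] rs=0 = R0
+0x06: fe 3f ⇒ word 0x3ffe (little)
  opcode bits[15:12]=0x3: bl/J
  [11:0] imm=4094 (s12→-2) = #-2

pop R6; shr R15, R0; bl #-2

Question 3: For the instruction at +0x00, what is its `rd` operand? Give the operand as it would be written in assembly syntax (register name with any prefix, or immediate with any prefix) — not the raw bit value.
@+00  little-endian(00 07) = 0x0700
  opcode bits[15:12]=0x0: neg/R
  [11:8] rd=7 = R7

R7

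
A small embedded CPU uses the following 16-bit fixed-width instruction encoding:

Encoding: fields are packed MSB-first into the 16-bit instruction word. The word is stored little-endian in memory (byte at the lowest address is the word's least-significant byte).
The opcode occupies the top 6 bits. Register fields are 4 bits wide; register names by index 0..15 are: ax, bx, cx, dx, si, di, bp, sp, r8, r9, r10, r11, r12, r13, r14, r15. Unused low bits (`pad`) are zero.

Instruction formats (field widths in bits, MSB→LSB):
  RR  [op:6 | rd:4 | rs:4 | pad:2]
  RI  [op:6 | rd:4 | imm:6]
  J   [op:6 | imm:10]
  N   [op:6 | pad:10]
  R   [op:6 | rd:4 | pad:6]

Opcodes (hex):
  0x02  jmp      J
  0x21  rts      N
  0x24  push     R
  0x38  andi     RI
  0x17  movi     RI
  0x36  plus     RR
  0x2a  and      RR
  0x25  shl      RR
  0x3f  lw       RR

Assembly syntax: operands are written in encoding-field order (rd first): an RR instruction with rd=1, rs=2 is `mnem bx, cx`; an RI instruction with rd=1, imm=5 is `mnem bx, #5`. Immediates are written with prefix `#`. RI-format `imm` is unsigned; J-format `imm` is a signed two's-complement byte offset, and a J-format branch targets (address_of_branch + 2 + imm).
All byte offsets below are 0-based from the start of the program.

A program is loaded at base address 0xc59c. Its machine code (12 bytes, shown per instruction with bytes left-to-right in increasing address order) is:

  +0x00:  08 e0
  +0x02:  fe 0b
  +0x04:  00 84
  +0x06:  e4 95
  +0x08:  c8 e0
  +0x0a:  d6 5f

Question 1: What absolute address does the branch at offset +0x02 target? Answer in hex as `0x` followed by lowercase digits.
off 0x02: read fe 0b as little → 0x0bfe
  top 6b → 0x2 → jmp [J]
  [9:0] imm=1022 (s10→-2) = #-2
  target = base 0xc59c + off 0x02 + 2 + imm -2 = 0xc59e

0xc59e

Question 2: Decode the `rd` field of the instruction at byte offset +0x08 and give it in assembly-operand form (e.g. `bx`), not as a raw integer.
dx

+0x08: c8 e0 ⇒ word 0xe0c8 (little)
  opcode bits[15:10]=0x38: andi/RI
  [9:6] rd=3 = dx
  [5:0] imm=8 = #8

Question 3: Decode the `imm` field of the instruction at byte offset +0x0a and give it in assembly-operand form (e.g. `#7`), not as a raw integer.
#22

@+0a  little-endian(d6 5f) = 0x5fd6
  top 6b → 0x17 → movi [RI]
  [9:6] rd=15 = r15
  [5:0] imm=22 = #22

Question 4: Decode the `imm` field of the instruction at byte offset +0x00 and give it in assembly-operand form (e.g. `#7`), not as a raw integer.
@+00  little-endian(08 e0) = 0xe008
  opcode bits[15:10]=0x38: andi/RI
  rd: (w>>6)&0xf=0x0 → ax
  imm: (w>>0)&0x3f=0x8 → #8

#8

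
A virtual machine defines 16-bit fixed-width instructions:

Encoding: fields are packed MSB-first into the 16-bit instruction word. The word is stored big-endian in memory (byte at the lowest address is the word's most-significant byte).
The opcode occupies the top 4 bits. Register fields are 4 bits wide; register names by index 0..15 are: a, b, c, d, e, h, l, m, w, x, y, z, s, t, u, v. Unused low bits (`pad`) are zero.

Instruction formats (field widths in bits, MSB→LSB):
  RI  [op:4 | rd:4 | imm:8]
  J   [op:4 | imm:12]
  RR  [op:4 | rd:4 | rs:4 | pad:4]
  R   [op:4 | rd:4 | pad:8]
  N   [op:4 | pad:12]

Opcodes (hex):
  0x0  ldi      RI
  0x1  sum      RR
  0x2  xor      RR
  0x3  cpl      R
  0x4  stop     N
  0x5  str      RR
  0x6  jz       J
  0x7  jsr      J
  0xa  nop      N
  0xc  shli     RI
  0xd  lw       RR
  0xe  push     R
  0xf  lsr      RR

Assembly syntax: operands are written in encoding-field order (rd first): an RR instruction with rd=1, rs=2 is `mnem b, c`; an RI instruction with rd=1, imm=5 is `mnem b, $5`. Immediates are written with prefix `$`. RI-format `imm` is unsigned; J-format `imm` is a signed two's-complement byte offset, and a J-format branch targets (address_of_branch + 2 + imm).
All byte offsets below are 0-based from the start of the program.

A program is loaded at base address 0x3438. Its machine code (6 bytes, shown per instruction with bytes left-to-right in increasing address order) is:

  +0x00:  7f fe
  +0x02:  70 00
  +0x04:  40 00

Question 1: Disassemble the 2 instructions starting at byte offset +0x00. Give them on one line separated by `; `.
@+00  big-endian(7f fe) = 0x7ffe
  top 4b → 0x7 → jsr [J]
  [11:0] imm=4094 (s12→-2) = $-2
@+02  big-endian(70 00) = 0x7000
  top 4b → 0x7 → jsr [J]
  [11:0] imm=0 = $0

jsr $-2; jsr $0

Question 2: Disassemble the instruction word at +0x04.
[04] 40 00 → 0x4000
  opcode bits[15:12]=0x4: stop/N

stop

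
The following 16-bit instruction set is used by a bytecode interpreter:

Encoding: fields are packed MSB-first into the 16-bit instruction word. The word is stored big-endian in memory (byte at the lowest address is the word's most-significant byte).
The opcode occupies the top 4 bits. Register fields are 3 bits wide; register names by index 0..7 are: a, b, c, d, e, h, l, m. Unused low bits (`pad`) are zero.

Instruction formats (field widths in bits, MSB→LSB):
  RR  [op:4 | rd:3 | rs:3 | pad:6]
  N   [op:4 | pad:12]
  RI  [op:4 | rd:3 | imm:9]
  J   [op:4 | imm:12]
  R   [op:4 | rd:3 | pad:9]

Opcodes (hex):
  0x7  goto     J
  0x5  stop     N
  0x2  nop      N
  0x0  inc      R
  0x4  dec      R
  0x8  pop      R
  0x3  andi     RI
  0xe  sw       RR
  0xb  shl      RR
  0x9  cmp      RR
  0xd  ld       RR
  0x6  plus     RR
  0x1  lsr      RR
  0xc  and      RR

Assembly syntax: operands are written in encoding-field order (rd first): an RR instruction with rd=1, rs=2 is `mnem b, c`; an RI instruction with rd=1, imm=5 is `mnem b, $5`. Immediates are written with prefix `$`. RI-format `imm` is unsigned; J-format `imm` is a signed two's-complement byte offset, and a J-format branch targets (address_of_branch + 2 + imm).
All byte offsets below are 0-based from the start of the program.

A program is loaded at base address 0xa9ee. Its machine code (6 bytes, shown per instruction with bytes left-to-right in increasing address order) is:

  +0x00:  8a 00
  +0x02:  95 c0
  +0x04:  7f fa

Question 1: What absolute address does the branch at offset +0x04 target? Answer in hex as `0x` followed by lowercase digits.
0xa9ee

@+04  big-endian(7f fa) = 0x7ffa
  top 4b → 0x7 → goto [J]
  [11:0] imm=4090 (s12→-6) = $-6
  target = base 0xa9ee + off 0x04 + 2 + imm -6 = 0xa9ee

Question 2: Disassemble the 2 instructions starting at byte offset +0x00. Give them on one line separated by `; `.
[00] 8a 00 → 0x8a00
  op=0x8a00>>12=0x8 ⇒ pop (R)
  rd: (w>>9)&0x7=0x5 → h
[02] 95 c0 → 0x95c0
  op=0x95c0>>12=0x9 ⇒ cmp (RR)
  rd: (w>>9)&0x7=0x2 → c
  rs: (w>>6)&0x7=0x7 → m

pop h; cmp c, m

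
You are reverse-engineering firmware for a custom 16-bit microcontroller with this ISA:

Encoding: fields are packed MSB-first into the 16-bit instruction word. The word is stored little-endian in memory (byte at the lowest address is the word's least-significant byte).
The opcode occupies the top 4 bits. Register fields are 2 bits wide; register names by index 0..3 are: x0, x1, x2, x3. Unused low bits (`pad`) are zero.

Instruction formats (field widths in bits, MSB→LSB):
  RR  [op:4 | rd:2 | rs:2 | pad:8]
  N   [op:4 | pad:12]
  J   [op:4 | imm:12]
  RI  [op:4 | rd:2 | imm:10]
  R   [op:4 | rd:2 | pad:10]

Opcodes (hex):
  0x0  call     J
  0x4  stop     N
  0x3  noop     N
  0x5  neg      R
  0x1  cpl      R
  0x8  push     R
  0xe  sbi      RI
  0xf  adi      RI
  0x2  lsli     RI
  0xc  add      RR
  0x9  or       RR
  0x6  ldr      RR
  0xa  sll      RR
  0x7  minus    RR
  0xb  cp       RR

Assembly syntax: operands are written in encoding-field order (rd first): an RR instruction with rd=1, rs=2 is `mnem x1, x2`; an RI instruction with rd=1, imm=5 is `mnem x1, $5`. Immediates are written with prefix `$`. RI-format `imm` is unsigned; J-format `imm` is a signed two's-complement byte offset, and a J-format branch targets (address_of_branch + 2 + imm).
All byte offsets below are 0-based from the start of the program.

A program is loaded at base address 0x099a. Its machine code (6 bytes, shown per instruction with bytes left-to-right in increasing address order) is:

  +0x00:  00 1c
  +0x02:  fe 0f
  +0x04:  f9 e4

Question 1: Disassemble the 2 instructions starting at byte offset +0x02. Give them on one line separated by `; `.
call $-2; sbi x1, $249

[02] fe 0f → 0x0ffe
  opcode bits[15:12]=0x0: call/J
  imm: (w>>0)&0xfff=0xffe (s12→-2) → $-2
[04] f9 e4 → 0xe4f9
  opcode bits[15:12]=0xe: sbi/RI
  rd: (w>>10)&0x3=0x1 → x1
  imm: (w>>0)&0x3ff=0xf9 → $249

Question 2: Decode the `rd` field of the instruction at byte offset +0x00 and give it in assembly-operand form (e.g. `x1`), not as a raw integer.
@+00  little-endian(00 1c) = 0x1c00
  opcode bits[15:12]=0x1: cpl/R
  rd@[11:10]=0x3 ⇒ x3

x3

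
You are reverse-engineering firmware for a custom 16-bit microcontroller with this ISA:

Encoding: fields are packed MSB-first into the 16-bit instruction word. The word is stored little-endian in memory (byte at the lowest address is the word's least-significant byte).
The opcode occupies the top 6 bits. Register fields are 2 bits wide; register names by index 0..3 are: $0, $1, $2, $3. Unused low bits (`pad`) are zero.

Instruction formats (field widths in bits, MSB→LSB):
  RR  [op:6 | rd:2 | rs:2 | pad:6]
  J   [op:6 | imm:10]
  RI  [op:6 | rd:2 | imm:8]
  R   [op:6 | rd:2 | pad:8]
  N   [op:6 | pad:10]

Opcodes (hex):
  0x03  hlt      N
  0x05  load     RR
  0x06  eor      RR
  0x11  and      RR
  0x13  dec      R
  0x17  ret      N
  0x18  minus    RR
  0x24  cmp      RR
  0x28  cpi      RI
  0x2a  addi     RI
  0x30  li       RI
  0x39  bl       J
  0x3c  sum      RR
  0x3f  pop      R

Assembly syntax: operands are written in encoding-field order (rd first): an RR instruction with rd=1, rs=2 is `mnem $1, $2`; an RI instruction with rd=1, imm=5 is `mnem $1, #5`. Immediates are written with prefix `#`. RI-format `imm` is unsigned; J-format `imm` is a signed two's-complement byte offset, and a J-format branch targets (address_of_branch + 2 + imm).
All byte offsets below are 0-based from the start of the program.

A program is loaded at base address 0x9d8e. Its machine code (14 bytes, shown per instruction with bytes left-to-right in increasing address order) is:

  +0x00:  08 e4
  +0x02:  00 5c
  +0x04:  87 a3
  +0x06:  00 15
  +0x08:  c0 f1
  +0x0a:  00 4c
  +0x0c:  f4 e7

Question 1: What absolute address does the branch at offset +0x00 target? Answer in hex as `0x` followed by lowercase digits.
0x9d98

+0x00: 08 e4 ⇒ word 0xe408 (little)
  opcode bits[15:10]=0x39: bl/J
  [9:0] imm=8 = #8
  target = base 0x9d8e + off 0x00 + 2 + imm 8 = 0x9d98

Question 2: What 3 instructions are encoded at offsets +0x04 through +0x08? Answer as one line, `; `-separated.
@+04  little-endian(87 a3) = 0xa387
  opcode bits[15:10]=0x28: cpi/RI
  [9:8] rd=3 = $3
  [7:0] imm=135 = #135
@+06  little-endian(00 15) = 0x1500
  opcode bits[15:10]=0x5: load/RR
  [9:8] rd=1 = $1
  [7:6] rs=0 = $0
@+08  little-endian(c0 f1) = 0xf1c0
  opcode bits[15:10]=0x3c: sum/RR
  [9:8] rd=1 = $1
  [7:6] rs=3 = $3

cpi $3, #135; load $1, $0; sum $1, $3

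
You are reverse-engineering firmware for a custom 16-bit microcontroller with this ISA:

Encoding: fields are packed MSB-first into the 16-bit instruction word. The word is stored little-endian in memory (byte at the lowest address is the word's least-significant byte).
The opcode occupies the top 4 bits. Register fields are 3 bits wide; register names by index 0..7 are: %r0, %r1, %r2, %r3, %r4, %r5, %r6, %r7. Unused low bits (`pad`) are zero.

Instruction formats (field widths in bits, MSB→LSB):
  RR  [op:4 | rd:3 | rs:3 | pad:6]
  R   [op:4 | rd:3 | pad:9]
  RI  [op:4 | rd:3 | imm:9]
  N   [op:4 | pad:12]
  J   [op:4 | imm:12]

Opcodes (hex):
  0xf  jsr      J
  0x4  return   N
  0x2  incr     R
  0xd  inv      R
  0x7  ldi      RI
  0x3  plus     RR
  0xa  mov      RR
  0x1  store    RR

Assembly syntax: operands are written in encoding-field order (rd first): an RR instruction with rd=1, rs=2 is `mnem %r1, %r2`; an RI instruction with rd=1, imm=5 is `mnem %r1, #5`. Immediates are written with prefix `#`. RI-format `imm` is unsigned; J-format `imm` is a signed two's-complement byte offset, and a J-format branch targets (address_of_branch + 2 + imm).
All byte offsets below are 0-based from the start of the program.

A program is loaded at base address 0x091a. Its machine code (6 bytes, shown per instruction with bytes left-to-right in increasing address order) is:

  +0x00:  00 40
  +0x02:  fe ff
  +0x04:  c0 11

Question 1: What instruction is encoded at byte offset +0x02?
off 0x02: read fe ff as little → 0xfffe
  opcode bits[15:12]=0xf: jsr/J
  [11:0] imm=4094 (s12→-2) = #-2

jsr #-2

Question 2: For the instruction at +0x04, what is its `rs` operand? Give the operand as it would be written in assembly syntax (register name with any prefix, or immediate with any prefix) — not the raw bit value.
@+04  little-endian(c0 11) = 0x11c0
  op=0x11c0>>12=0x1 ⇒ store (RR)
  rd@[11:9]=0x0 ⇒ %r0
  rs@[8:6]=0x7 ⇒ %r7

%r7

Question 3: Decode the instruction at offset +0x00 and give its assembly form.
@+00  little-endian(00 40) = 0x4000
  opcode bits[15:12]=0x4: return/N

return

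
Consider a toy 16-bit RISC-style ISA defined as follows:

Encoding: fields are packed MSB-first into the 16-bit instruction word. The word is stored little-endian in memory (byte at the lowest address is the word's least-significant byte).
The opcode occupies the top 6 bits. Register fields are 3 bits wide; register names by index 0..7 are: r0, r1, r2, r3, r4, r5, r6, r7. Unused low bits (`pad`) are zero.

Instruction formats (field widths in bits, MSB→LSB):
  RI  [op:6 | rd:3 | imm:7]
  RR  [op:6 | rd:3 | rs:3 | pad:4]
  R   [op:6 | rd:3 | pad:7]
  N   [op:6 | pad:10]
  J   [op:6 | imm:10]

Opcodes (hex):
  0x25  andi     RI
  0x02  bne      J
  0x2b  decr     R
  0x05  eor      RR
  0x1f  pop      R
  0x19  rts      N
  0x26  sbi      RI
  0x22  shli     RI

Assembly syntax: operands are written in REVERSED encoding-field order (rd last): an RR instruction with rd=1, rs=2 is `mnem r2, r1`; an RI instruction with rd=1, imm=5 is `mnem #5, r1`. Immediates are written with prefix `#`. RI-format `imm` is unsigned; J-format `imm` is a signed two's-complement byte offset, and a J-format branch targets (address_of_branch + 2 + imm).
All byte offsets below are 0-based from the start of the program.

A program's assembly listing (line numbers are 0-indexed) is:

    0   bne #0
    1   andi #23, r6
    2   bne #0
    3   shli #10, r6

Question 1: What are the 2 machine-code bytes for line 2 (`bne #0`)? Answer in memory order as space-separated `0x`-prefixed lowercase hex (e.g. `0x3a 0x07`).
0x00 0x08

2. bne fields op=0x2:6|imm=0:10 → word 0800h → 00 08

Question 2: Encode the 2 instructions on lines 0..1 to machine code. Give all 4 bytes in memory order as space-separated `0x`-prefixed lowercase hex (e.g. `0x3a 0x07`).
0x00 0x08 0x17 0x97

line 0 (bne): pack op=0x2:6|imm=0:10 = 0x0800; little→ 00 08
line 1 (andi): pack op=0x25:6|rd=6:3|imm=23:7 = 0x9717; little→ 17 97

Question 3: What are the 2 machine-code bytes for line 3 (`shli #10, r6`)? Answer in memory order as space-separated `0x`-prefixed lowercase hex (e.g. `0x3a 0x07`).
0x0a 0x8b

L3: shli op=0x22:6|rd=6:3|imm=10:7 ⇒ 0x8b0a ⇒ little 0a 8b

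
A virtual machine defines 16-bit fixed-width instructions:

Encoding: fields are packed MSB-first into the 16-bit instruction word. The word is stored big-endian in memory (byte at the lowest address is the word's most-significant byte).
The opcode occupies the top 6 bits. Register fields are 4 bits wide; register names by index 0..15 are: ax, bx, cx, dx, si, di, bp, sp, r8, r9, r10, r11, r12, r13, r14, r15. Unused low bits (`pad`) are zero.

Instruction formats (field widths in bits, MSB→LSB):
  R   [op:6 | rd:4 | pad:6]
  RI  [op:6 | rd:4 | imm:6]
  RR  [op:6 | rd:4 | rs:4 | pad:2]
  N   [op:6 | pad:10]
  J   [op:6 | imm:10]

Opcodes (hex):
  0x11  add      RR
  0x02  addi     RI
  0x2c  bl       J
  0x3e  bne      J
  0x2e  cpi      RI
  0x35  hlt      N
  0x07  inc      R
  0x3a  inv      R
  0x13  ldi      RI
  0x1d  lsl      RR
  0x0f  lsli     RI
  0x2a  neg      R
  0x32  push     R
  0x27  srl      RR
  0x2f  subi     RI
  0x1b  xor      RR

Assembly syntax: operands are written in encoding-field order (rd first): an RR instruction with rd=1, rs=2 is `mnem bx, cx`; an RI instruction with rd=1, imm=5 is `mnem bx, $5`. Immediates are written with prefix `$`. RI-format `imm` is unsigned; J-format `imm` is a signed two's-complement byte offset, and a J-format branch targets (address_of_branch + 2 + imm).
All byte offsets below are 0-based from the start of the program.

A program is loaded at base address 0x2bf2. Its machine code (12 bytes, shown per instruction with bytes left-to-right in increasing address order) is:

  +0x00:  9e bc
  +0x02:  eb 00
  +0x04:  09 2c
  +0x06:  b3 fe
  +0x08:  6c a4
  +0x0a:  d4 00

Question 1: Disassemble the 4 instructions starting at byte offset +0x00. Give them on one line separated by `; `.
+0x00: 9e bc ⇒ word 0x9ebc (big)
  op=0x9ebc>>10=0x27 ⇒ srl (RR)
  rd: (w>>6)&0xf=0xa → r10
  rs: (w>>2)&0xf=0xf → r15
+0x02: eb 00 ⇒ word 0xeb00 (big)
  op=0xeb00>>10=0x3a ⇒ inv (R)
  rd: (w>>6)&0xf=0xc → r12
+0x04: 09 2c ⇒ word 0x092c (big)
  op=0x092c>>10=0x2 ⇒ addi (RI)
  rd: (w>>6)&0xf=0x4 → si
  imm: (w>>0)&0x3f=0x2c → $44
+0x06: b3 fe ⇒ word 0xb3fe (big)
  op=0xb3fe>>10=0x2c ⇒ bl (J)
  imm: (w>>0)&0x3ff=0x3fe (s10→-2) → $-2

srl r10, r15; inv r12; addi si, $44; bl $-2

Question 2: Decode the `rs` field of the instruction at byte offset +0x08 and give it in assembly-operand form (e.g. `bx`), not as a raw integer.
r9

off 0x08: read 6c a4 as big → 0x6ca4
  op=0x6ca4>>10=0x1b ⇒ xor (RR)
  [9:6] rd=2 = cx
  [5:2] rs=9 = r9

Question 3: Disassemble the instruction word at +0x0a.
[0a] d4 00 → 0xd400
  opcode bits[15:10]=0x35: hlt/N

hlt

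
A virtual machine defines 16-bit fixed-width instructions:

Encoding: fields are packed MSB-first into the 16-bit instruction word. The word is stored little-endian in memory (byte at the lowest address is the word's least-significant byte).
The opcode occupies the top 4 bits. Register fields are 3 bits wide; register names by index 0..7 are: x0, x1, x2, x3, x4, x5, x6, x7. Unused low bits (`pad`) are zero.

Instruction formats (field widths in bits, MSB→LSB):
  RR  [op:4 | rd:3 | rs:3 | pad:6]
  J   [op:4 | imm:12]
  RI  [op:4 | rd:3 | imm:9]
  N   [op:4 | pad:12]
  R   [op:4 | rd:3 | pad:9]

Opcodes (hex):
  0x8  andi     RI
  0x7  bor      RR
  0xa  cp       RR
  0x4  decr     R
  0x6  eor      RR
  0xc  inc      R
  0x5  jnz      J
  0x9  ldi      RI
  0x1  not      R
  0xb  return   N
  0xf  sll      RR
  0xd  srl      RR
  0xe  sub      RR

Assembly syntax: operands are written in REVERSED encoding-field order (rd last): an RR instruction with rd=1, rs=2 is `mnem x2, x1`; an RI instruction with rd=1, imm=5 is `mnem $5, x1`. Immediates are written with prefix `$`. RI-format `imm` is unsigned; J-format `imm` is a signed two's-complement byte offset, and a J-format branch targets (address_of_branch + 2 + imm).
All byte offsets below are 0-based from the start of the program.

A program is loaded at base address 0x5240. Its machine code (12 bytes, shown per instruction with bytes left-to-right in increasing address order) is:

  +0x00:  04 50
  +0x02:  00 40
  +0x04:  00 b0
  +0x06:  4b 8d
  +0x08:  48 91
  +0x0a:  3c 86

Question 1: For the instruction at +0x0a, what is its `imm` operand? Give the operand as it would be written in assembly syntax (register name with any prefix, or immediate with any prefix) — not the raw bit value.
$60

+0x0a: 3c 86 ⇒ word 0x863c (little)
  op=0x863c>>12=0x8 ⇒ andi (RI)
  rd@[11:9]=0x3 ⇒ x3
  imm@[8:0]=0x3c ⇒ $60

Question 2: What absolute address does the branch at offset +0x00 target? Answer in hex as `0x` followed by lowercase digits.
0x5246

+0x00: 04 50 ⇒ word 0x5004 (little)
  top 4b → 0x5 → jnz [J]
  imm: (w>>0)&0xfff=0x4 → $4
  target = base 0x5240 + off 0x00 + 2 + imm 4 = 0x5246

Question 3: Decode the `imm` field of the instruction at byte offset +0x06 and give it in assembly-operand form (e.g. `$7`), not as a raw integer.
@+06  little-endian(4b 8d) = 0x8d4b
  opcode bits[15:12]=0x8: andi/RI
  rd: (w>>9)&0x7=0x6 → x6
  imm: (w>>0)&0x1ff=0x14b → $331

$331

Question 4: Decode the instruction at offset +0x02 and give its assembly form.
decr x0

+0x02: 00 40 ⇒ word 0x4000 (little)
  opcode bits[15:12]=0x4: decr/R
  rd: (w>>9)&0x7=0x0 → x0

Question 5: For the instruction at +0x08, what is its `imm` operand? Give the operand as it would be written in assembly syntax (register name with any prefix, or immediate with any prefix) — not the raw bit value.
+0x08: 48 91 ⇒ word 0x9148 (little)
  opcode bits[15:12]=0x9: ldi/RI
  rd@[11:9]=0x0 ⇒ x0
  imm@[8:0]=0x148 ⇒ $328

$328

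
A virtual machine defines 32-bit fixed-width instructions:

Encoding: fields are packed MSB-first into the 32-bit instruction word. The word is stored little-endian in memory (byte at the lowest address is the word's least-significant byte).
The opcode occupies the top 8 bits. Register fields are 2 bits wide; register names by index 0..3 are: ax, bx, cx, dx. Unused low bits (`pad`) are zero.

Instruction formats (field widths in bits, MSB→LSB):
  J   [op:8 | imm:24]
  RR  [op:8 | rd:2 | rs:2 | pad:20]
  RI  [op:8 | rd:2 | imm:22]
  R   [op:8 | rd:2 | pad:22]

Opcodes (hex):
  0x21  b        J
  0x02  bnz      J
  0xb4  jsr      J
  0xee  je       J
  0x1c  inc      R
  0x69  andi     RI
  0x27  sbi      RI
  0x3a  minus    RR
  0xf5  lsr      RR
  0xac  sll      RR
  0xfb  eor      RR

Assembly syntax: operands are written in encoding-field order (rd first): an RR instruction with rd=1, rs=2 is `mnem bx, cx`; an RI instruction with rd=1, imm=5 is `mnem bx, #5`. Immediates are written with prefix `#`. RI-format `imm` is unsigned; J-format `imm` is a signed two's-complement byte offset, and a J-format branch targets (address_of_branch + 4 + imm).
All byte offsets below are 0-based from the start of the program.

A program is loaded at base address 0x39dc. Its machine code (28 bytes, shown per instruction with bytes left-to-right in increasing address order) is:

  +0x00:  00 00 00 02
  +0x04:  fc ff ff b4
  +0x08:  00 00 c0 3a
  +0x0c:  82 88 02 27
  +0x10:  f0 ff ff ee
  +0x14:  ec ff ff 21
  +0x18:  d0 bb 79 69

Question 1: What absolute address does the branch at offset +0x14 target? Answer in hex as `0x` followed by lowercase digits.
[14] ec ff ff 21 → 0x21ffffec
  opcode bits[31:24]=0x21: b/J
  imm: (w>>0)&0xffffff=0xffffec (s24→-20) → #-20
  target = base 0x39dc + off 0x14 + 4 + imm -20 = 0x39e0

0x39e0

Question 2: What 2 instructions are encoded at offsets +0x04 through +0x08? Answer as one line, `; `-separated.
jsr #-4; minus dx, ax

[04] fc ff ff b4 → 0xb4fffffc
  top 8b → 0xb4 → jsr [J]
  imm: (w>>0)&0xffffff=0xfffffc (s24→-4) → #-4
[08] 00 00 c0 3a → 0x3ac00000
  top 8b → 0x3a → minus [RR]
  rd: (w>>22)&0x3=0x3 → dx
  rs: (w>>20)&0x3=0x0 → ax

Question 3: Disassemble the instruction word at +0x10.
je #-16

@+10  little-endian(f0 ff ff ee) = 0xeefffff0
  top 8b → 0xee → je [J]
  [23:0] imm=16777200 (s24→-16) = #-16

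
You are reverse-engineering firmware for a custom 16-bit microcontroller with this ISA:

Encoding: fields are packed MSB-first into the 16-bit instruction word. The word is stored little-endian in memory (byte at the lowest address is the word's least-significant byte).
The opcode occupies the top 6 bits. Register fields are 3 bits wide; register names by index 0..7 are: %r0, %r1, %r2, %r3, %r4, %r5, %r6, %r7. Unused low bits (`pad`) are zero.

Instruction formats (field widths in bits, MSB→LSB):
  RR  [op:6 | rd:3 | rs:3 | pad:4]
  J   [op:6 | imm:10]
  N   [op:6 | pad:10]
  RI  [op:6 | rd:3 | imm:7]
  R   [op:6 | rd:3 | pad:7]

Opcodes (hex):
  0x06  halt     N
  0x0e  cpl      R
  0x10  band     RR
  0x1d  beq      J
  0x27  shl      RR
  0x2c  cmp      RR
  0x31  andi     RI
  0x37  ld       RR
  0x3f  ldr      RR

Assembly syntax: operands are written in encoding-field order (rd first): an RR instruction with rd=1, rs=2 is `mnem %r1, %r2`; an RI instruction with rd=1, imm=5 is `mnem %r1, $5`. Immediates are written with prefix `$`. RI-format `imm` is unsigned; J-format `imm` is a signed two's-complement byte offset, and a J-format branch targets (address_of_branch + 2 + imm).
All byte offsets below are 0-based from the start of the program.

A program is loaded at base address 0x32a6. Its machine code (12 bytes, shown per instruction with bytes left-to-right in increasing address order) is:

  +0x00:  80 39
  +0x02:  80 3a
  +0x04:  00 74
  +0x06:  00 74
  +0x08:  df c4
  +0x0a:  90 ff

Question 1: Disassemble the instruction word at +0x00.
cpl %r3

off 0x00: read 80 39 as little → 0x3980
  opcode bits[15:10]=0xe: cpl/R
  [9:7] rd=3 = %r3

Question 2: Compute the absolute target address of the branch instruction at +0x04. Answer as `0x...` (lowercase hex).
0x32ac

[04] 00 74 → 0x7400
  opcode bits[15:10]=0x1d: beq/J
  imm: (w>>0)&0x3ff=0x0 → $0
  target = base 0x32a6 + off 0x04 + 2 + imm 0 = 0x32ac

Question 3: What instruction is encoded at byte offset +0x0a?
ldr %r7, %r1

@+0a  little-endian(90 ff) = 0xff90
  opcode bits[15:10]=0x3f: ldr/RR
  rd: (w>>7)&0x7=0x7 → %r7
  rs: (w>>4)&0x7=0x1 → %r1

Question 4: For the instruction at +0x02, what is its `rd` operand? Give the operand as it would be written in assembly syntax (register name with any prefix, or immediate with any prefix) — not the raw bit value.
+0x02: 80 3a ⇒ word 0x3a80 (little)
  top 6b → 0xe → cpl [R]
  rd@[9:7]=0x5 ⇒ %r5

%r5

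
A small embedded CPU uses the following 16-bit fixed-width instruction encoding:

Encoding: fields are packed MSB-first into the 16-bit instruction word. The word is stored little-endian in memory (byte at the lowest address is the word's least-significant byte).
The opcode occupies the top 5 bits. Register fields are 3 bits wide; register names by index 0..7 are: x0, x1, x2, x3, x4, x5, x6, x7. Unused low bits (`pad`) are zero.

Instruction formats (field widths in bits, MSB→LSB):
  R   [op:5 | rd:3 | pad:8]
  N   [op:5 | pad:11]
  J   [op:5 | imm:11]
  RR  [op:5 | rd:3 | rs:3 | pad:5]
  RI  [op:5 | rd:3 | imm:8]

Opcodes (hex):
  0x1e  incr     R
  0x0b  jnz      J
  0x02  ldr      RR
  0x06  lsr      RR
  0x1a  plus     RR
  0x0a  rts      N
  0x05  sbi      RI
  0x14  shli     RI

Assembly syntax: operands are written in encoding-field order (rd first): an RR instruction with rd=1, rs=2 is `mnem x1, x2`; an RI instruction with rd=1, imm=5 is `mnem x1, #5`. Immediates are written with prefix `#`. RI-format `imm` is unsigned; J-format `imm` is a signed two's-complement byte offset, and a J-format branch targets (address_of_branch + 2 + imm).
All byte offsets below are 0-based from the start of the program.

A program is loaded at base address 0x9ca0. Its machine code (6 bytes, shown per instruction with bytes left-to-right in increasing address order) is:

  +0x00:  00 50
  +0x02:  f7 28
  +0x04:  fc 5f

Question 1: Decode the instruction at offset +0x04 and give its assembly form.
+0x04: fc 5f ⇒ word 0x5ffc (little)
  op=0x5ffc>>11=0xb ⇒ jnz (J)
  imm: (w>>0)&0x7ff=0x7fc (s11→-4) → #-4

jnz #-4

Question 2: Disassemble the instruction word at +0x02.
[02] f7 28 → 0x28f7
  opcode bits[15:11]=0x5: sbi/RI
  rd@[10:8]=0x0 ⇒ x0
  imm@[7:0]=0xf7 ⇒ #247

sbi x0, #247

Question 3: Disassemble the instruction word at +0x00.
[00] 00 50 → 0x5000
  op=0x5000>>11=0xa ⇒ rts (N)

rts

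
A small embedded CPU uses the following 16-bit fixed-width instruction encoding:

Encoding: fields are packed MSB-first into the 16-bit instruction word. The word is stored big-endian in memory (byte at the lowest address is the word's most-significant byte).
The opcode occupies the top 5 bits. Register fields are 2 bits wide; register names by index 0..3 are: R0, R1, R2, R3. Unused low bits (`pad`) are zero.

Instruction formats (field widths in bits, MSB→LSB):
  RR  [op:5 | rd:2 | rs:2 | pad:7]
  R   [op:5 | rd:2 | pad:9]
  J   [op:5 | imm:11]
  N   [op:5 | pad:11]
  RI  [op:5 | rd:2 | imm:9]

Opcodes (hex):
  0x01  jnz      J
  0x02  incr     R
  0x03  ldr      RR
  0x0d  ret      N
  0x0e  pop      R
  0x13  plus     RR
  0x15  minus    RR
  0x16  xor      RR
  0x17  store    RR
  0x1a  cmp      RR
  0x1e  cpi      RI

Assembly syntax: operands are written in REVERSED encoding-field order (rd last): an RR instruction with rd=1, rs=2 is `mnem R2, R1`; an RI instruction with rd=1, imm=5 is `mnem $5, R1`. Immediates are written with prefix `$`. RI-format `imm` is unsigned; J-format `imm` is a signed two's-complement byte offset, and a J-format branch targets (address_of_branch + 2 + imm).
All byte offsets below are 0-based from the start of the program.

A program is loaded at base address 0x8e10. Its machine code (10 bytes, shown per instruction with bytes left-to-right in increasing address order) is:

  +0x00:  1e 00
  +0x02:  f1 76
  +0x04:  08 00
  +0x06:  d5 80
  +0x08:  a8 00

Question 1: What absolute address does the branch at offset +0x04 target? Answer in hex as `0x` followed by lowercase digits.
off 0x04: read 08 00 as big → 0x0800
  op=0x0800>>11=0x1 ⇒ jnz (J)
  [10:0] imm=0 = $0
  target = base 0x8e10 + off 0x04 + 2 + imm 0 = 0x8e16

0x8e16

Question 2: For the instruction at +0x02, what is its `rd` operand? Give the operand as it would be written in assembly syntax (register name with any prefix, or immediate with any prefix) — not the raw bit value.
[02] f1 76 → 0xf176
  top 5b → 0x1e → cpi [RI]
  rd: (w>>9)&0x3=0x0 → R0
  imm: (w>>0)&0x1ff=0x176 → $374

R0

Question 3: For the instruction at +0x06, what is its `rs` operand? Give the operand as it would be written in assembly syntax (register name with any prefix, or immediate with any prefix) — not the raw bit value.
R3

off 0x06: read d5 80 as big → 0xd580
  op=0xd580>>11=0x1a ⇒ cmp (RR)
  [10:9] rd=2 = R2
  [8:7] rs=3 = R3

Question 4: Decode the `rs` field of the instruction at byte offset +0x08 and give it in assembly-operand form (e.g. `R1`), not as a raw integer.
[08] a8 00 → 0xa800
  top 5b → 0x15 → minus [RR]
  rd: (w>>9)&0x3=0x0 → R0
  rs: (w>>7)&0x3=0x0 → R0

R0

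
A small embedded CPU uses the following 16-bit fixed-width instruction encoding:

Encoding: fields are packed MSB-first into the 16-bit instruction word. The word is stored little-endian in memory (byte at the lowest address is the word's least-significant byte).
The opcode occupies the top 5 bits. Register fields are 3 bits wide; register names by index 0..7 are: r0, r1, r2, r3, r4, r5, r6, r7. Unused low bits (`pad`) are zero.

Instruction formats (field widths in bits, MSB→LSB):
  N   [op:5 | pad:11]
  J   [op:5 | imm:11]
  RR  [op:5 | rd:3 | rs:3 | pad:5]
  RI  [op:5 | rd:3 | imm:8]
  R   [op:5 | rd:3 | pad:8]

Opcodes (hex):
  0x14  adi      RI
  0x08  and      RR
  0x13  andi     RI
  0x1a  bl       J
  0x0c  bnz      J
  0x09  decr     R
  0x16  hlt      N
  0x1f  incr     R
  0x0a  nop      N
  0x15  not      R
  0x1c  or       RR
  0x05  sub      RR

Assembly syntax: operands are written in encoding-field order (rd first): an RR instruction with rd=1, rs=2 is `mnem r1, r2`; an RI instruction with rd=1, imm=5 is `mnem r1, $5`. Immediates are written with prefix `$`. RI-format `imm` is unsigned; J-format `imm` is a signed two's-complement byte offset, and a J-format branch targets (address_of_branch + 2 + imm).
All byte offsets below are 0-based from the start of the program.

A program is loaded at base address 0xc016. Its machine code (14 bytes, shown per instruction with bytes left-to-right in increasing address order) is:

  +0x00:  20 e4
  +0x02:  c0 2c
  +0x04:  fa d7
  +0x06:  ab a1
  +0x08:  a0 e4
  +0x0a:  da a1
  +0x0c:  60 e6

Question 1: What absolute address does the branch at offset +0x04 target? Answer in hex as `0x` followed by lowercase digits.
0xc016

@+04  little-endian(fa d7) = 0xd7fa
  op=0xd7fa>>11=0x1a ⇒ bl (J)
  imm: (w>>0)&0x7ff=0x7fa (s11→-6) → $-6
  target = base 0xc016 + off 0x04 + 2 + imm -6 = 0xc016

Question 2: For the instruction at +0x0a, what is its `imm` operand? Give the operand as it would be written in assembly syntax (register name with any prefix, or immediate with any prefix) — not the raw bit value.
off 0x0a: read da a1 as little → 0xa1da
  top 5b → 0x14 → adi [RI]
  [10:8] rd=1 = r1
  [7:0] imm=218 = $218

$218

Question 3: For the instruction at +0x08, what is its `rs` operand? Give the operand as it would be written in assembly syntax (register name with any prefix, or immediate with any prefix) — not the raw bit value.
@+08  little-endian(a0 e4) = 0xe4a0
  op=0xe4a0>>11=0x1c ⇒ or (RR)
  rd@[10:8]=0x4 ⇒ r4
  rs@[7:5]=0x5 ⇒ r5

r5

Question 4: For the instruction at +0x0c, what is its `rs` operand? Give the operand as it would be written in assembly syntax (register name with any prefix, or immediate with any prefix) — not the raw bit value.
@+0c  little-endian(60 e6) = 0xe660
  opcode bits[15:11]=0x1c: or/RR
  [10:8] rd=6 = r6
  [7:5] rs=3 = r3

r3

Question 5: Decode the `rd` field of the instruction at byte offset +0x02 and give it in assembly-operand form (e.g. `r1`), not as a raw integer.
r4

+0x02: c0 2c ⇒ word 0x2cc0 (little)
  top 5b → 0x5 → sub [RR]
  rd: (w>>8)&0x7=0x4 → r4
  rs: (w>>5)&0x7=0x6 → r6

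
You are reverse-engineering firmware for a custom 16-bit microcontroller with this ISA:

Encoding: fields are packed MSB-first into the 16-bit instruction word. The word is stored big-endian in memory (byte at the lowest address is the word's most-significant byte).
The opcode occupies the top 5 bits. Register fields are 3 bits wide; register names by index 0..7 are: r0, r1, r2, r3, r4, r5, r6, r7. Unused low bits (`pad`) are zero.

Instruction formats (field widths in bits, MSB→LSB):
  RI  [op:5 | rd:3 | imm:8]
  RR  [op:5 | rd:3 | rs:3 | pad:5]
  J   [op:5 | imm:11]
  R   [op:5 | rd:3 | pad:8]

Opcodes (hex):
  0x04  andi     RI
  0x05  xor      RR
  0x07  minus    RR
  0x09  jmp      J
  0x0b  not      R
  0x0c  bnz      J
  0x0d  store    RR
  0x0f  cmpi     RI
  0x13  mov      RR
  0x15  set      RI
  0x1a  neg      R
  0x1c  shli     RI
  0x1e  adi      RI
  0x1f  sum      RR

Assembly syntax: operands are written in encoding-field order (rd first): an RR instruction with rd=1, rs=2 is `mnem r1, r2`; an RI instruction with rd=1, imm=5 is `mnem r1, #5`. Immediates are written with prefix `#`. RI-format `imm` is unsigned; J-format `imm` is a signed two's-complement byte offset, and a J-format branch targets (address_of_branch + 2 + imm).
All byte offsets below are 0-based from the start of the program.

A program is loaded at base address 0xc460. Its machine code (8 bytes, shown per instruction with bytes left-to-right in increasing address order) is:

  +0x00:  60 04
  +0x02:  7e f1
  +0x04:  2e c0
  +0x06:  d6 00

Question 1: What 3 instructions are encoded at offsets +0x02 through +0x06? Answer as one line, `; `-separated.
@+02  big-endian(7e f1) = 0x7ef1
  op=0x7ef1>>11=0xf ⇒ cmpi (RI)
  rd: (w>>8)&0x7=0x6 → r6
  imm: (w>>0)&0xff=0xf1 → #241
@+04  big-endian(2e c0) = 0x2ec0
  op=0x2ec0>>11=0x5 ⇒ xor (RR)
  rd: (w>>8)&0x7=0x6 → r6
  rs: (w>>5)&0x7=0x6 → r6
@+06  big-endian(d6 00) = 0xd600
  op=0xd600>>11=0x1a ⇒ neg (R)
  rd: (w>>8)&0x7=0x6 → r6

cmpi r6, #241; xor r6, r6; neg r6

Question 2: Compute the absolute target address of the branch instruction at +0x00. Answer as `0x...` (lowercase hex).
@+00  big-endian(60 04) = 0x6004
  op=0x6004>>11=0xc ⇒ bnz (J)
  imm: (w>>0)&0x7ff=0x4 → #4
  target = base 0xc460 + off 0x00 + 2 + imm 4 = 0xc466

0xc466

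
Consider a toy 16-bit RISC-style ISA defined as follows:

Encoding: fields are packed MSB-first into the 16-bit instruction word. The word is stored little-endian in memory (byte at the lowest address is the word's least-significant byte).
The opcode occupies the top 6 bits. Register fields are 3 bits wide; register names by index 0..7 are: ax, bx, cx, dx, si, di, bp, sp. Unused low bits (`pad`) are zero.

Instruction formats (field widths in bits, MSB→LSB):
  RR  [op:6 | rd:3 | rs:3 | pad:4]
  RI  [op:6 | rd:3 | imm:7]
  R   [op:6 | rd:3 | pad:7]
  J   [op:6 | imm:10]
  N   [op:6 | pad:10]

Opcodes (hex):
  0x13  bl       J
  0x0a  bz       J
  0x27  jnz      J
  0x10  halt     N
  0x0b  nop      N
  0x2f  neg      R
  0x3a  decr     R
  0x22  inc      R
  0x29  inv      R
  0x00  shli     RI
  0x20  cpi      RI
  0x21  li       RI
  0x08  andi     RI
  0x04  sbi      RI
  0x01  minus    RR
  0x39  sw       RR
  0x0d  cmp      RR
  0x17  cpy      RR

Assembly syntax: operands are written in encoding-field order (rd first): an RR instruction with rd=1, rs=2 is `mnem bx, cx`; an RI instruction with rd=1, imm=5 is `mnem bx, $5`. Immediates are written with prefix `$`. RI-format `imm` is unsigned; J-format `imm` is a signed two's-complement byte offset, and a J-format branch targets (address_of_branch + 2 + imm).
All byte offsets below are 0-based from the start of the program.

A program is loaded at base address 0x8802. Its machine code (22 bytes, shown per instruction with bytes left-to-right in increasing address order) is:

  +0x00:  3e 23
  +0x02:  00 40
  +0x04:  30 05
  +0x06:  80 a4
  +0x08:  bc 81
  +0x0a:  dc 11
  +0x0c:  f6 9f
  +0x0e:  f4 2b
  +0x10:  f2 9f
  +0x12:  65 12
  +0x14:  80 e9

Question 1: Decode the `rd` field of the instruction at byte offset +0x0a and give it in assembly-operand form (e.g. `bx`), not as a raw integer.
off 0x0a: read dc 11 as little → 0x11dc
  top 6b → 0x4 → sbi [RI]
  rd: (w>>7)&0x7=0x3 → dx
  imm: (w>>0)&0x7f=0x5c → $92

dx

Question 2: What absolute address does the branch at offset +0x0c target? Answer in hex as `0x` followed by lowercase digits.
+0x0c: f6 9f ⇒ word 0x9ff6 (little)
  op=0x9ff6>>10=0x27 ⇒ jnz (J)
  imm: (w>>0)&0x3ff=0x3f6 (s10→-10) → $-10
  target = base 0x8802 + off 0x0c + 2 + imm -10 = 0x8806

0x8806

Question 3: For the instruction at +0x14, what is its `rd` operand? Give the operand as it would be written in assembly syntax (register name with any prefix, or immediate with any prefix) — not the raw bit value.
dx

off 0x14: read 80 e9 as little → 0xe980
  opcode bits[15:10]=0x3a: decr/R
  [9:7] rd=3 = dx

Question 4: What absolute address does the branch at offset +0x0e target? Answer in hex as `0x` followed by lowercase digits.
+0x0e: f4 2b ⇒ word 0x2bf4 (little)
  op=0x2bf4>>10=0xa ⇒ bz (J)
  [9:0] imm=1012 (s10→-12) = $-12
  target = base 0x8802 + off 0x0e + 2 + imm -12 = 0x8806

0x8806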